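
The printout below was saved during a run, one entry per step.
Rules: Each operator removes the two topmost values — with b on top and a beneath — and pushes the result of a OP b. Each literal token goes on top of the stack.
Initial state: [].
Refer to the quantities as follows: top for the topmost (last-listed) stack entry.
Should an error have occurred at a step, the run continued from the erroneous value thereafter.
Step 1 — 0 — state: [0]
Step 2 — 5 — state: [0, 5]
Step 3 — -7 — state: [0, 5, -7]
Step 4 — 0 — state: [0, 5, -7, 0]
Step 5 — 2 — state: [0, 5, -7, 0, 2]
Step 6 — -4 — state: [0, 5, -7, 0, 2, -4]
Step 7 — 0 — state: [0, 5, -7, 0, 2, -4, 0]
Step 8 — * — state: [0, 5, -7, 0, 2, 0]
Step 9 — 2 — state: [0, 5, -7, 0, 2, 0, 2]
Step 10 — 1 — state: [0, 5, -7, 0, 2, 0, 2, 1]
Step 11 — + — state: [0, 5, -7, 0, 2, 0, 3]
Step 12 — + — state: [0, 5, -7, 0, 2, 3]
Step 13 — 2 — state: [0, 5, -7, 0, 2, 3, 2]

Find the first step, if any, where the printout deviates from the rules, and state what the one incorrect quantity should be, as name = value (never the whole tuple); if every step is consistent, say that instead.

step 1: push 0: top = 0 -> exactly as logged
step 2: push 5: top = 5 -> same as recorded
step 3: push -7: top = -7 -> agrees with the printout
step 4: push 0: top = 0 -> verified
step 5: push 2: top = 2 -> verified
step 6: push -4: top = -4 -> no discrepancy
step 7: push 0: top = 0 -> verified
step 8: -4 * 0 = 0 -> verified
step 9: push 2: top = 2 -> checks out
step 10: push 1: top = 1 -> same as recorded
step 11: 2 + 1 = 3 -> checks out
step 12: 0 + 3 = 3 -> exactly as logged
step 13: push 2: top = 2 -> agrees with the printout
The recomputation confirms every line.

no error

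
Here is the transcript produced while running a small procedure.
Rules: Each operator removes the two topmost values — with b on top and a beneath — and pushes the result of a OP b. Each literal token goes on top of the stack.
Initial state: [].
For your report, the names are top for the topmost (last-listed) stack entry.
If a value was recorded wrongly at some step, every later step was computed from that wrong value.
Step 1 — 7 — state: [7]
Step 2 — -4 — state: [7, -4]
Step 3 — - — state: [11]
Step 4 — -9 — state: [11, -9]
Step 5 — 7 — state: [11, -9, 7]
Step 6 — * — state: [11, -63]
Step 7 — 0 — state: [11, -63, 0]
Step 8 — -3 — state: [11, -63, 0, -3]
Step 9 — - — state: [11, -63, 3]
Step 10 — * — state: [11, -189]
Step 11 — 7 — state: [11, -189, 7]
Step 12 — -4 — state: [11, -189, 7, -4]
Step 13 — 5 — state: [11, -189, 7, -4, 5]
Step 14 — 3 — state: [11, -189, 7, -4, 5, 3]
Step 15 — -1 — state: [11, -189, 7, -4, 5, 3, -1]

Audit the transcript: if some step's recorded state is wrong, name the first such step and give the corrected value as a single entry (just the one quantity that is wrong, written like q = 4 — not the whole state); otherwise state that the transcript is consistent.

no error

Recomputing the run from the initial state:
step 1: [7]
step 2: [7, -4]
step 3: [11]
step 4: [11, -9]
step 5: [11, -9, 7]
step 6: [11, -63]
step 7: [11, -63, 0]
step 8: [11, -63, 0, -3]
step 9: [11, -63, 3]
step 10: [11, -189]
step 11: [11, -189, 7]
step 12: [11, -189, 7, -4]
step 13: [11, -189, 7, -4, 5]
step 14: [11, -189, 7, -4, 5, 3]
step 15: [11, -189, 7, -4, 5, 3, -1]
This matches the transcript at every step.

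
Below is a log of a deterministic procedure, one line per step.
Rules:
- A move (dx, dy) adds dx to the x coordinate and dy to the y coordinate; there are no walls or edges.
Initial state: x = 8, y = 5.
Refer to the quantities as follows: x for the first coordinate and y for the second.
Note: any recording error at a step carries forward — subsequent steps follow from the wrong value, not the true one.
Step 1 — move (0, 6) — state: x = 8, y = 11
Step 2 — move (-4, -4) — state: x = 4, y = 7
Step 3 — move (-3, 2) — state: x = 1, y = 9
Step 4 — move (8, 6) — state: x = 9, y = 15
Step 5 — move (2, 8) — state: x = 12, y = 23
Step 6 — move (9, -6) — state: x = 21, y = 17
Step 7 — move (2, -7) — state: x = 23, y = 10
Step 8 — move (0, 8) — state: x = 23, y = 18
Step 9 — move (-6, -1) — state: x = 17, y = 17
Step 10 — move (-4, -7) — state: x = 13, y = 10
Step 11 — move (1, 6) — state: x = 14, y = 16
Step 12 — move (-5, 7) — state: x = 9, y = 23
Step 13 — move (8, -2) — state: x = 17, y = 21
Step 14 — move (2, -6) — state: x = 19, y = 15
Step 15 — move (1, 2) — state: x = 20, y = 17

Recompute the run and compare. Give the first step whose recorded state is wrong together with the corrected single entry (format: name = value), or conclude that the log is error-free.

step 5, x = 11

Recomputing the run from the initial state:
step 1: x = 8, y = 11
step 2: x = 4, y = 7
step 3: x = 1, y = 9
step 4: x = 9, y = 15
step 5: x = 11, y = 23
step 6: x = 20, y = 17
step 7: x = 22, y = 10
step 8: x = 22, y = 18
step 9: x = 16, y = 17
step 10: x = 12, y = 10
step 11: x = 13, y = 16
step 12: x = 8, y = 23
step 13: x = 16, y = 21
step 14: x = 18, y = 15
step 15: x = 19, y = 17
The first disagreement with the log is at step 5, where the value should be x = 11.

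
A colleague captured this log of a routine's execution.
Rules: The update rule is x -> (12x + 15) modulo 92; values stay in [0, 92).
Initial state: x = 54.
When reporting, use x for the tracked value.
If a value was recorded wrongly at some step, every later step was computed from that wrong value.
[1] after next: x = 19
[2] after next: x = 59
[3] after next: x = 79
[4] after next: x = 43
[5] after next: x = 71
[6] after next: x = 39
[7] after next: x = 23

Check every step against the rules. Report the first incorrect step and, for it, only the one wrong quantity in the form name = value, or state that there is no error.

no error

1. x = (12*54 + 15) mod 92 = 19 (exactly as logged)
2. x = (12*19 + 15) mod 92 = 59 (checks out)
3. x = (12*59 + 15) mod 92 = 79 (exactly as logged)
4. x = (12*79 + 15) mod 92 = 43 (no discrepancy)
5. x = (12*43 + 15) mod 92 = 71 (matches)
6. x = (12*71 + 15) mod 92 = 39 (verified)
7. x = (12*39 + 15) mod 92 = 23 (same as recorded)
No step deviates from the rules.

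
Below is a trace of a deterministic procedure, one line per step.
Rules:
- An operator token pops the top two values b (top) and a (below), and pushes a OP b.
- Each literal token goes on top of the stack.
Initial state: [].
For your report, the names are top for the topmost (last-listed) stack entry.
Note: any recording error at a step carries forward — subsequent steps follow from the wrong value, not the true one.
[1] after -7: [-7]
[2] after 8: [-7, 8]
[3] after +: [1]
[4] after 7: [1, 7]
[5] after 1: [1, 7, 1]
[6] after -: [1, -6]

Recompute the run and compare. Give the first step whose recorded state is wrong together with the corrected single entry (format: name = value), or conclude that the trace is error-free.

Recomputing the run from the initial state:
step 1: [-7]
step 2: [-7, 8]
step 3: [1]
step 4: [1, 7]
step 5: [1, 7, 1]
step 6: [1, 6]
The first disagreement with the trace is at step 6, where the value should be top = 6.

step 6, top = 6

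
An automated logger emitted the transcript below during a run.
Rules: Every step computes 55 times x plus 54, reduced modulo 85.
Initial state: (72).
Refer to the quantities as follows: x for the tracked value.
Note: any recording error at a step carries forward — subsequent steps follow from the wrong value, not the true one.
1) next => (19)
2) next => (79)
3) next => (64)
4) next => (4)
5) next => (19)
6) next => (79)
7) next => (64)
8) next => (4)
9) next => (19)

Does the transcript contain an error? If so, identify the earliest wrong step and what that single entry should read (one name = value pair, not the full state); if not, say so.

no error

1. x = (55*72 + 54) mod 85 = 19 (exactly as logged)
2. x = (55*19 + 54) mod 85 = 79 (same as recorded)
3. x = (55*79 + 54) mod 85 = 64 (matches)
4. x = (55*64 + 54) mod 85 = 4 (confirmed correct)
5. x = (55*4 + 54) mod 85 = 19 (consistent with the transcript)
6. x = (55*19 + 54) mod 85 = 79 (matches)
7. x = (55*79 + 54) mod 85 = 64 (verified)
8. x = (55*64 + 54) mod 85 = 4 (no discrepancy)
9. x = (55*4 + 54) mod 85 = 19 (checks out)
The recomputation confirms every line.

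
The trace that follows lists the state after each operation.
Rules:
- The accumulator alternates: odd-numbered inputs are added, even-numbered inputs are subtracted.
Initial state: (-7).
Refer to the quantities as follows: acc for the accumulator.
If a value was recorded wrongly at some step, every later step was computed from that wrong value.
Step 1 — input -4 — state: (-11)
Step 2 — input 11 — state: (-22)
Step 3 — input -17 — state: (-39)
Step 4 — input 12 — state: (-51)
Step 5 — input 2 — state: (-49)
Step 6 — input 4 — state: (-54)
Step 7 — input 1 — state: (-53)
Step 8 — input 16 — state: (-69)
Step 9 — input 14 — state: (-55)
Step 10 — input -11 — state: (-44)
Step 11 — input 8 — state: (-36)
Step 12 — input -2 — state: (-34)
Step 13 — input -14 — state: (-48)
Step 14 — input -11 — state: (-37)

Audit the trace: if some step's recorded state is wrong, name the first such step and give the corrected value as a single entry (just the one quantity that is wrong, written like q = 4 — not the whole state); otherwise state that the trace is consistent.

step 6, acc = -53

Recomputing the run from the initial state:
step 1: acc = -11
step 2: acc = -22
step 3: acc = -39
step 4: acc = -51
step 5: acc = -49
step 6: acc = -53
step 7: acc = -52
step 8: acc = -68
step 9: acc = -54
step 10: acc = -43
step 11: acc = -35
step 12: acc = -33
step 13: acc = -47
step 14: acc = -36
The first disagreement with the trace is at step 6, where the value should be acc = -53.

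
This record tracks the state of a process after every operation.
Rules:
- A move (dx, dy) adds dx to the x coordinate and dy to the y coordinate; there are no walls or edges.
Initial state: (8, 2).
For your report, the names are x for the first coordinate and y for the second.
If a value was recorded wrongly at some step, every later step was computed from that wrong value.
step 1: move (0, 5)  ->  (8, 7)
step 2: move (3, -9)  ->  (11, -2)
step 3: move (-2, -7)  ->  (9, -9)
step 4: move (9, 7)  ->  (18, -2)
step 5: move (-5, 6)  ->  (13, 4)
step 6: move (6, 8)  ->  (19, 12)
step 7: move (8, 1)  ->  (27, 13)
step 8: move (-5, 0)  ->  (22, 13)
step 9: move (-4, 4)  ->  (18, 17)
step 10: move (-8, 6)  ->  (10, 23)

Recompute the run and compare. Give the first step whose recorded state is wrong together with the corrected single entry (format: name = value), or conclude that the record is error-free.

no error

step 1: x = 8 + (0) = 8, y = 2 + (5) = 7 -> agrees with the record
step 2: x = 8 + (3) = 11, y = 7 + (-9) = -2 -> checks out
step 3: x = 11 + (-2) = 9, y = -2 + (-7) = -9 -> exactly as logged
step 4: x = 9 + (9) = 18, y = -9 + (7) = -2 -> exactly as logged
step 5: x = 18 + (-5) = 13, y = -2 + (6) = 4 -> in agreement
step 6: x = 13 + (6) = 19, y = 4 + (8) = 12 -> matches
step 7: x = 19 + (8) = 27, y = 12 + (1) = 13 -> same as recorded
step 8: x = 27 + (-5) = 22, y = 13 + (0) = 13 -> no discrepancy
step 9: x = 22 + (-4) = 18, y = 13 + (4) = 17 -> no discrepancy
step 10: x = 18 + (-8) = 10, y = 17 + (6) = 23 -> verified
The whole run recomputes cleanly — no discrepancies.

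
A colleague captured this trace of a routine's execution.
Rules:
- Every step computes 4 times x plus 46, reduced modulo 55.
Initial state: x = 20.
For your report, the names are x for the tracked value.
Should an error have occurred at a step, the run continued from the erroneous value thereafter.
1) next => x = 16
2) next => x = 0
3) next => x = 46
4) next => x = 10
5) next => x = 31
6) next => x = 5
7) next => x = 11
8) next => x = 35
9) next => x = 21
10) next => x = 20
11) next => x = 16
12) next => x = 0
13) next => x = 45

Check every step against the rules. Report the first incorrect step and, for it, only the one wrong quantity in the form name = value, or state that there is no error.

1. x = (4*20 + 46) mod 55 = 16 (agrees with the trace)
2. x = (4*16 + 46) mod 55 = 0 (confirmed correct)
3. x = (4*0 + 46) mod 55 = 46 (no discrepancy)
4. x = (4*46 + 46) mod 55 = 10 (verified)
5. x = (4*10 + 46) mod 55 = 31 (matches)
6. x = (4*31 + 46) mod 55 = 5 (in agreement)
7. x = (4*5 + 46) mod 55 = 11 (exactly as logged)
8. x = (4*11 + 46) mod 55 = 35 (in agreement)
9. x = (4*35 + 46) mod 55 = 21 (confirmed correct)
10. x = (4*21 + 46) mod 55 = 20 (no discrepancy)
11. x = (4*20 + 46) mod 55 = 16 (verified)
12. x = (4*16 + 46) mod 55 = 0 (exactly as logged)
13. x = (4*0 + 46) mod 55 = 46 (first mismatch against the trace)
That makes step 13 the first incorrect line — x = 46 is what it should show.

step 13, x = 46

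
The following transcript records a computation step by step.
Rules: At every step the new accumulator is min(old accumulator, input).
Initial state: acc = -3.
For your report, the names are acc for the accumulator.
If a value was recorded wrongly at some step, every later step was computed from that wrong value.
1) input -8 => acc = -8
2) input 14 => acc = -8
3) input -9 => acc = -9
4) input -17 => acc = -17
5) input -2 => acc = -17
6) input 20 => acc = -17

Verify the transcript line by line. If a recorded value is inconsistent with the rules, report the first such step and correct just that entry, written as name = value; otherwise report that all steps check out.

Recomputing the run from the initial state:
step 1: acc = -8
step 2: acc = -8
step 3: acc = -9
step 4: acc = -17
step 5: acc = -17
step 6: acc = -17
This matches the transcript at every step.

no error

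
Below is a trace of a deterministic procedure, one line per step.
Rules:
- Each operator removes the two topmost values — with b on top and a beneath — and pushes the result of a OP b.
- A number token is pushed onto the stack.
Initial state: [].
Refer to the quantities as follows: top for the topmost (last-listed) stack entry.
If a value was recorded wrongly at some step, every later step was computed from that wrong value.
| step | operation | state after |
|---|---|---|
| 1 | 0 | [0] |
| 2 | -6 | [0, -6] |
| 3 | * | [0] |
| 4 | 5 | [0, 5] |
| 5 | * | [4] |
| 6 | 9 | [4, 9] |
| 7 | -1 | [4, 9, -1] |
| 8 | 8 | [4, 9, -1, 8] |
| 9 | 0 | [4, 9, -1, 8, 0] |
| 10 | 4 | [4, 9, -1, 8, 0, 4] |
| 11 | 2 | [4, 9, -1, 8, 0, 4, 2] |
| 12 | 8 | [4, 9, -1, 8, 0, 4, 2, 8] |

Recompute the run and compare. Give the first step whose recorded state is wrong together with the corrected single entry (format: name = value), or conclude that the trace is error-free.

Recomputing the run from the initial state:
step 1: [0]
step 2: [0, -6]
step 3: [0]
step 4: [0, 5]
step 5: [0]
step 6: [0, 9]
step 7: [0, 9, -1]
step 8: [0, 9, -1, 8]
step 9: [0, 9, -1, 8, 0]
step 10: [0, 9, -1, 8, 0, 4]
step 11: [0, 9, -1, 8, 0, 4, 2]
step 12: [0, 9, -1, 8, 0, 4, 2, 8]
The first disagreement with the trace is at step 5, where the value should be top = 0.

step 5, top = 0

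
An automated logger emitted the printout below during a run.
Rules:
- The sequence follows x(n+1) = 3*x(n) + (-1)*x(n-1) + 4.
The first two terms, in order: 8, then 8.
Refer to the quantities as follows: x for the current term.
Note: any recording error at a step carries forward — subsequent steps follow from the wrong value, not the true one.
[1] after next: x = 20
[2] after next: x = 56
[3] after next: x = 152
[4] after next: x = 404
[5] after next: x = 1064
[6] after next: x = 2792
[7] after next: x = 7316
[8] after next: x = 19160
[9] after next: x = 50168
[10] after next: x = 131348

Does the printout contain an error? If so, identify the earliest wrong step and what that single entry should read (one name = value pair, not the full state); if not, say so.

Recomputing the run from the initial state:
step 1: x = 20
step 2: x = 56
step 3: x = 152
step 4: x = 404
step 5: x = 1064
step 6: x = 2792
step 7: x = 7316
step 8: x = 19160
step 9: x = 50168
step 10: x = 131348
This matches the printout at every step.

no error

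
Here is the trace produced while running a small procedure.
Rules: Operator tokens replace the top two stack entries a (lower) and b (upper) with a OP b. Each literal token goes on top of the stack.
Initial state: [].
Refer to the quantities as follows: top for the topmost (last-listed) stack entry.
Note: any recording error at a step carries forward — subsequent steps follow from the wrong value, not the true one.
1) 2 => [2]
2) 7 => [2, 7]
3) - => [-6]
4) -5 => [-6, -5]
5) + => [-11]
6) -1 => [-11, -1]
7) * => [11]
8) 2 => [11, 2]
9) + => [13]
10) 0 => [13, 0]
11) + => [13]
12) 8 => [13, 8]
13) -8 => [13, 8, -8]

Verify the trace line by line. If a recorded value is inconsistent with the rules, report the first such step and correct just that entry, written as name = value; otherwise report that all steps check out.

Recomputing the run from the initial state:
step 1: [2]
step 2: [2, 7]
step 3: [-5]
step 4: [-5, -5]
step 5: [-10]
step 6: [-10, -1]
step 7: [10]
step 8: [10, 2]
step 9: [12]
step 10: [12, 0]
step 11: [12]
step 12: [12, 8]
step 13: [12, 8, -8]
The first disagreement with the trace is at step 3, where the value should be top = -5.

step 3, top = -5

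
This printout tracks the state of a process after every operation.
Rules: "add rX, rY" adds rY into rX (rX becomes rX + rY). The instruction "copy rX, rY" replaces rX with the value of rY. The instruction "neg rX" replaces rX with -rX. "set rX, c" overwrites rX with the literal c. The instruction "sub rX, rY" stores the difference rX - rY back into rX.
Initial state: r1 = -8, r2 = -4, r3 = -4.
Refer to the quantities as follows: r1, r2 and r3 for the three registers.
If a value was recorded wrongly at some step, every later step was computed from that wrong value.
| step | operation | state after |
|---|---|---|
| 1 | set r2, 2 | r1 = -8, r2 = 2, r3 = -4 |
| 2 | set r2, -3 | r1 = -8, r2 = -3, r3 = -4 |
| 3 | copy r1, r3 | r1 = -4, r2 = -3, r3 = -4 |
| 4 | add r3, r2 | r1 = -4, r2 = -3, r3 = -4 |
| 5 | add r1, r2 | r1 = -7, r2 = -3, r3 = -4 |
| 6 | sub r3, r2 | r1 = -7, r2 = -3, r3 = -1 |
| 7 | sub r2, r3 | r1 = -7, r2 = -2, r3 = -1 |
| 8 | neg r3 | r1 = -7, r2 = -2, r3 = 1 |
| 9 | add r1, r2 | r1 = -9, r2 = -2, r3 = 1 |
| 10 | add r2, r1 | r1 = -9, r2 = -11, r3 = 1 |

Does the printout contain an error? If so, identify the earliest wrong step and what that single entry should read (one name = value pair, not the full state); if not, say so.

Recomputing the run from the initial state:
step 1: r1 = -8, r2 = 2, r3 = -4
step 2: r1 = -8, r2 = -3, r3 = -4
step 3: r1 = -4, r2 = -3, r3 = -4
step 4: r1 = -4, r2 = -3, r3 = -7
step 5: r1 = -7, r2 = -3, r3 = -7
step 6: r1 = -7, r2 = -3, r3 = -4
step 7: r1 = -7, r2 = 1, r3 = -4
step 8: r1 = -7, r2 = 1, r3 = 4
step 9: r1 = -6, r2 = 1, r3 = 4
step 10: r1 = -6, r2 = -5, r3 = 4
The first disagreement with the printout is at step 4, where the value should be r3 = -7.

step 4, r3 = -7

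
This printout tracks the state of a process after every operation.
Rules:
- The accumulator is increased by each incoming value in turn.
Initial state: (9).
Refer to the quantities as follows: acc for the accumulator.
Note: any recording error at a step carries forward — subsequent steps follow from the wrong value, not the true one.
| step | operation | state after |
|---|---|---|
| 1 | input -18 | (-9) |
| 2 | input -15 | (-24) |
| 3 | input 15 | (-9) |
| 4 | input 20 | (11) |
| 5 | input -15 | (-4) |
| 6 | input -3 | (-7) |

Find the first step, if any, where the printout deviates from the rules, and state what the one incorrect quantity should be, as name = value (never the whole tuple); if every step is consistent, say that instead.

no error

1. acc = 9 + -18 = -9 (matches)
2. acc = -9 + -15 = -24 (same as recorded)
3. acc = -24 + 15 = -9 (checks out)
4. acc = -9 + 20 = 11 (confirmed correct)
5. acc = 11 + -15 = -4 (exactly as logged)
6. acc = -4 + -3 = -7 (exactly as logged)
The recomputation confirms every line.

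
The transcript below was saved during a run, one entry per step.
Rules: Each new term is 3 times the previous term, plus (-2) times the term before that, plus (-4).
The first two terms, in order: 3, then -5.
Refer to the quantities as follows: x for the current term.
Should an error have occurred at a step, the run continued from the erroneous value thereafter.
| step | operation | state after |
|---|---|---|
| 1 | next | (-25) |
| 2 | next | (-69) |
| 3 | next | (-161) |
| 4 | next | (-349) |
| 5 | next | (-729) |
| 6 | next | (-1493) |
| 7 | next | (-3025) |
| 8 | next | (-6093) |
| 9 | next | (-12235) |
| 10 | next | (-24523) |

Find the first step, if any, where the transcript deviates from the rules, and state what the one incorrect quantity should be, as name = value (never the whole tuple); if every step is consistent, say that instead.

step 1: x = 3*(-5) + (-2)*(3) + (-4) = -25 -> confirmed correct
step 2: x = 3*(-25) + (-2)*(-5) + (-4) = -69 -> confirmed correct
step 3: x = 3*(-69) + (-2)*(-25) + (-4) = -161 -> agrees with the transcript
step 4: x = 3*(-161) + (-2)*(-69) + (-4) = -349 -> same as recorded
step 5: x = 3*(-349) + (-2)*(-161) + (-4) = -729 -> same as recorded
step 6: x = 3*(-729) + (-2)*(-349) + (-4) = -1493 -> verified
step 7: x = 3*(-1493) + (-2)*(-729) + (-4) = -3025 -> checks out
step 8: x = 3*(-3025) + (-2)*(-1493) + (-4) = -6093 -> checks out
step 9: x = 3*(-6093) + (-2)*(-3025) + (-4) = -12233 -> the transcript disagrees here
First incorrect step: 9; the correct value is x = -12233.

step 9, x = -12233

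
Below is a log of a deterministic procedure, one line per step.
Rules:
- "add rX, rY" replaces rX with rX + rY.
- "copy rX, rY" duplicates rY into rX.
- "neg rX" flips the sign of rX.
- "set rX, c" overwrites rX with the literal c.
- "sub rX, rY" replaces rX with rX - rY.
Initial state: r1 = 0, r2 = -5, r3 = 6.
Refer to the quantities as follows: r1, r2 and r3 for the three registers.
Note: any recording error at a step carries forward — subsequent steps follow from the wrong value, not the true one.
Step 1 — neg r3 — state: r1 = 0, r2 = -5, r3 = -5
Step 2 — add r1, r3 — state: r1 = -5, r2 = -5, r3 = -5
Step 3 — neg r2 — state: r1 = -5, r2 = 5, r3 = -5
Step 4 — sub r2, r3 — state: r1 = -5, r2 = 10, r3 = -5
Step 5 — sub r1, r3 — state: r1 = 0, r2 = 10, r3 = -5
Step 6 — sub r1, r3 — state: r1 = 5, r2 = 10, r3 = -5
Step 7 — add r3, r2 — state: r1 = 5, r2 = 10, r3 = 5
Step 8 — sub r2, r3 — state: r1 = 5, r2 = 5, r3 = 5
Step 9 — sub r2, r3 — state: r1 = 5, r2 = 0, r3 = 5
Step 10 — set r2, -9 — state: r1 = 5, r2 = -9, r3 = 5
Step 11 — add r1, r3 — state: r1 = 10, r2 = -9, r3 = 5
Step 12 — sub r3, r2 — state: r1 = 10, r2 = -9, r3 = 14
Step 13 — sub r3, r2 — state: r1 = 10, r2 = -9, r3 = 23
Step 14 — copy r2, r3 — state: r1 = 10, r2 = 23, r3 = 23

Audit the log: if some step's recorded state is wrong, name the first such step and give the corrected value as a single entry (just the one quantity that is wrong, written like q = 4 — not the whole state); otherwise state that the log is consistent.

step 1, r3 = -6

Recomputing the run from the initial state:
step 1: r1 = 0, r2 = -5, r3 = -6
step 2: r1 = -6, r2 = -5, r3 = -6
step 3: r1 = -6, r2 = 5, r3 = -6
step 4: r1 = -6, r2 = 11, r3 = -6
step 5: r1 = 0, r2 = 11, r3 = -6
step 6: r1 = 6, r2 = 11, r3 = -6
step 7: r1 = 6, r2 = 11, r3 = 5
step 8: r1 = 6, r2 = 6, r3 = 5
step 9: r1 = 6, r2 = 1, r3 = 5
step 10: r1 = 6, r2 = -9, r3 = 5
step 11: r1 = 11, r2 = -9, r3 = 5
step 12: r1 = 11, r2 = -9, r3 = 14
step 13: r1 = 11, r2 = -9, r3 = 23
step 14: r1 = 11, r2 = 23, r3 = 23
The first disagreement with the log is at step 1, where the value should be r3 = -6.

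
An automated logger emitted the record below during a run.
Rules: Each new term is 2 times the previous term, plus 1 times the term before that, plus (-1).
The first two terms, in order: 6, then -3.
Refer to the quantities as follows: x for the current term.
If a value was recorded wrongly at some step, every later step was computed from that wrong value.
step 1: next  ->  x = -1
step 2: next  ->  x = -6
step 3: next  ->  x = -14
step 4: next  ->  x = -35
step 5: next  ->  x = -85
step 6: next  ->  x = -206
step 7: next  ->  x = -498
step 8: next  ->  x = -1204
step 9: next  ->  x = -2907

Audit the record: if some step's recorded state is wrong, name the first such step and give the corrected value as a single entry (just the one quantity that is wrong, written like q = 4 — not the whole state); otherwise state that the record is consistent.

step 8, x = -1203

Step 1: x = 2*(-3) + (1)*(6) + (-1) = -1 — in agreement.
Step 2: x = 2*(-1) + (1)*(-3) + (-1) = -6 — checks out.
Step 3: x = 2*(-6) + (1)*(-1) + (-1) = -14 — verified.
Step 4: x = 2*(-14) + (1)*(-6) + (-1) = -35 — no discrepancy.
Step 5: x = 2*(-35) + (1)*(-14) + (-1) = -85 — consistent with the record.
Step 6: x = 2*(-85) + (1)*(-35) + (-1) = -206 — checks out.
Step 7: x = 2*(-206) + (1)*(-85) + (-1) = -498 — verified.
Step 8: x = 2*(-498) + (1)*(-206) + (-1) = -1203 — not what was recorded.
Conclusion: step 8 carries the first error; the entry should be x = -1203.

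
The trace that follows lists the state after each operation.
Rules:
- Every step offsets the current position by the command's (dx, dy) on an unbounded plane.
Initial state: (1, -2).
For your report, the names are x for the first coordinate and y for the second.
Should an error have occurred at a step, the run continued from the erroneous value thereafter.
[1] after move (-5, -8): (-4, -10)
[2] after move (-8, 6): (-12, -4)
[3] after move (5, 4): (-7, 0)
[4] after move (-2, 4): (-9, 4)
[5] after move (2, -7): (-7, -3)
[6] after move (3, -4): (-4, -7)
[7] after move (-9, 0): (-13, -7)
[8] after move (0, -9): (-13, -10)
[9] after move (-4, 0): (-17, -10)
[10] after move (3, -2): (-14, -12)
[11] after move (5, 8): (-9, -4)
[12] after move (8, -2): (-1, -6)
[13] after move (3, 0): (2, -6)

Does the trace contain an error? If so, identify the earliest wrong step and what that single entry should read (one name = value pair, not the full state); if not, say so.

step 1: x = 1 + (-5) = -4, y = -2 + (-8) = -10 -> confirmed correct
step 2: x = -4 + (-8) = -12, y = -10 + (6) = -4 -> confirmed correct
step 3: x = -12 + (5) = -7, y = -4 + (4) = 0 -> exactly as logged
step 4: x = -7 + (-2) = -9, y = 0 + (4) = 4 -> checks out
step 5: x = -9 + (2) = -7, y = 4 + (-7) = -3 -> matches
step 6: x = -7 + (3) = -4, y = -3 + (-4) = -7 -> in agreement
step 7: x = -4 + (-9) = -13, y = -7 + (0) = -7 -> agrees with the trace
step 8: x = -13 + (0) = -13, y = -7 + (-9) = -16 -> the trace disagrees here
The audit stops at step 8: the recorded entry is wrong and should be y = -16.

step 8, y = -16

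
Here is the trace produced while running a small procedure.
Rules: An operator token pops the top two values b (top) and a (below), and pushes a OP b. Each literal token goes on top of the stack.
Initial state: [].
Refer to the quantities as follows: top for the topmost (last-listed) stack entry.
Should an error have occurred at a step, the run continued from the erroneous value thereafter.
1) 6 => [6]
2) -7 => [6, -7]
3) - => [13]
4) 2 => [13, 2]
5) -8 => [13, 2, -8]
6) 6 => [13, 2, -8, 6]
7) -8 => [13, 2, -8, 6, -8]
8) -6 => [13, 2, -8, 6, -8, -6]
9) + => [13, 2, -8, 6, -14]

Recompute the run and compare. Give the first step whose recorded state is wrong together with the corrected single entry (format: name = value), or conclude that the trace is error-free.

Recomputing the run from the initial state:
step 1: [6]
step 2: [6, -7]
step 3: [13]
step 4: [13, 2]
step 5: [13, 2, -8]
step 6: [13, 2, -8, 6]
step 7: [13, 2, -8, 6, -8]
step 8: [13, 2, -8, 6, -8, -6]
step 9: [13, 2, -8, 6, -14]
This matches the trace at every step.

no error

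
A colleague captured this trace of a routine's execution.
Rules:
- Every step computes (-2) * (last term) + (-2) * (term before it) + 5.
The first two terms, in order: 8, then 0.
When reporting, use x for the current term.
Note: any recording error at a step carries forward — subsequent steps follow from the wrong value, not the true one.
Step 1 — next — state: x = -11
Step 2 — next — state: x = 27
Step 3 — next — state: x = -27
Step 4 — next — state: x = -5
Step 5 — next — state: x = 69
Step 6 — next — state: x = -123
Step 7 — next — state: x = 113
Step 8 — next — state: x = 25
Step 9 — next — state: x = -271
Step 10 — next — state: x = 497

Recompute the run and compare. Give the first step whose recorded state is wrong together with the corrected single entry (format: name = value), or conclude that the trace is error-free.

step 4, x = 5

Recomputing the run from the initial state:
step 1: x = -11
step 2: x = 27
step 3: x = -27
step 4: x = 5
step 5: x = 49
step 6: x = -103
step 7: x = 113
step 8: x = -15
step 9: x = -191
step 10: x = 417
The first disagreement with the trace is at step 4, where the value should be x = 5.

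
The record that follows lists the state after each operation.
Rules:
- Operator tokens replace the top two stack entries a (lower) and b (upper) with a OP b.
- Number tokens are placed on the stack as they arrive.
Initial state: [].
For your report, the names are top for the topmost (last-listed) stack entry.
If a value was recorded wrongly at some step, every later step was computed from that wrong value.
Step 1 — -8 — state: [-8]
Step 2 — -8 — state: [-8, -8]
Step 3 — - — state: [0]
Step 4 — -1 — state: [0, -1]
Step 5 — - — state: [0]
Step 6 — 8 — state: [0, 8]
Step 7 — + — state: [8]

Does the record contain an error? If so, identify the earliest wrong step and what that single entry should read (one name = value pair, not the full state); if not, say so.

step 5, top = 1

Step 1: push -8: top = -8 — matches.
Step 2: push -8: top = -8 — same as recorded.
Step 3: -8 - -8 = 0 — matches.
Step 4: push -1: top = -1 — matches.
Step 5: 0 - -1 = 1 — the recorded entry deviates here.
First deviation found at step 5; the corrected entry is top = 1.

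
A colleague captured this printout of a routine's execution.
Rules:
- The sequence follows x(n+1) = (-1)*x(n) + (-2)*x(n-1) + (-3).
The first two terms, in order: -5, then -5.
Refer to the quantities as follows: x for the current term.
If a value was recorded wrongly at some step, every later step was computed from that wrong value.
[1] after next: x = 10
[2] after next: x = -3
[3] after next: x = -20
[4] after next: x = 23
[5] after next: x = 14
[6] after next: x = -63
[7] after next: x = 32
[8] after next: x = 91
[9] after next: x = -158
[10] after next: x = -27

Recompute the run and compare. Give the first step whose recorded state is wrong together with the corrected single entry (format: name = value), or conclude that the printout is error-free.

Step 1: x = -1*(-5) + (-2)*(-5) + (-3) = 12 — not what was recorded.
First deviation found at step 1; the corrected entry is x = 12.

step 1, x = 12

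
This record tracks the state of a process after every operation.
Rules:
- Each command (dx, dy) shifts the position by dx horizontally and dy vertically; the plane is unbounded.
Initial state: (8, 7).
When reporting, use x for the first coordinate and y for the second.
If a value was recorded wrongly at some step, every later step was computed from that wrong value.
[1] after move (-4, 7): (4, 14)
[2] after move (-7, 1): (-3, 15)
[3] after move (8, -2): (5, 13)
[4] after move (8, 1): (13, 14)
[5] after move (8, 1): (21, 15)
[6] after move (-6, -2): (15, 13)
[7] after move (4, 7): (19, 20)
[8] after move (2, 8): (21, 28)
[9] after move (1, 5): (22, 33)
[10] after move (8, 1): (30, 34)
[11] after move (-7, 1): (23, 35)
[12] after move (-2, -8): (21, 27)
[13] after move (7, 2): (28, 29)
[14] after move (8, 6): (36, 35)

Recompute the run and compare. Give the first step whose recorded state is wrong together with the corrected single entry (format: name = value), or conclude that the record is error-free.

no error

Recomputing the run from the initial state:
step 1: x = 4, y = 14
step 2: x = -3, y = 15
step 3: x = 5, y = 13
step 4: x = 13, y = 14
step 5: x = 21, y = 15
step 6: x = 15, y = 13
step 7: x = 19, y = 20
step 8: x = 21, y = 28
step 9: x = 22, y = 33
step 10: x = 30, y = 34
step 11: x = 23, y = 35
step 12: x = 21, y = 27
step 13: x = 28, y = 29
step 14: x = 36, y = 35
This matches the record at every step.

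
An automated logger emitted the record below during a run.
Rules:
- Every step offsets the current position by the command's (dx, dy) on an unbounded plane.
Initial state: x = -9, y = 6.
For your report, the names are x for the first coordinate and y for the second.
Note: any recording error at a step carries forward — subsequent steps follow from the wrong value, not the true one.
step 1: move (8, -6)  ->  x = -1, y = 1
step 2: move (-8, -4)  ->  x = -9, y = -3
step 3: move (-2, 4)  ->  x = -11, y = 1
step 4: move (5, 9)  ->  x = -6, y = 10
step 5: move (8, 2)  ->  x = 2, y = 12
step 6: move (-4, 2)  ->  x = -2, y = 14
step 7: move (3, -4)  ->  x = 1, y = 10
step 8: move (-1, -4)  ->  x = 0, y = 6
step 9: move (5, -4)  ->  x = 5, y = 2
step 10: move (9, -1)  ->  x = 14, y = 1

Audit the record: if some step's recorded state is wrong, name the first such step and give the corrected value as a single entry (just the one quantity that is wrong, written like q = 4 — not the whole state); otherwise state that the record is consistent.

step 1, y = 0

Recomputing the run from the initial state:
step 1: x = -1, y = 0
step 2: x = -9, y = -4
step 3: x = -11, y = 0
step 4: x = -6, y = 9
step 5: x = 2, y = 11
step 6: x = -2, y = 13
step 7: x = 1, y = 9
step 8: x = 0, y = 5
step 9: x = 5, y = 1
step 10: x = 14, y = 0
The first disagreement with the record is at step 1, where the value should be y = 0.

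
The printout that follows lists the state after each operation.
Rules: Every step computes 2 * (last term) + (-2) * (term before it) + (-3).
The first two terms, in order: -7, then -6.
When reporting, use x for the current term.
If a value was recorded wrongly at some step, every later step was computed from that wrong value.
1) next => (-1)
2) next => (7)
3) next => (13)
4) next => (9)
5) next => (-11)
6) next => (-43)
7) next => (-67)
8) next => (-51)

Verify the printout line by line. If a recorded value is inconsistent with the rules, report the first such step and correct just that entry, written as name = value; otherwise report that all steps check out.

no error

Recomputing the run from the initial state:
step 1: x = -1
step 2: x = 7
step 3: x = 13
step 4: x = 9
step 5: x = -11
step 6: x = -43
step 7: x = -67
step 8: x = -51
This matches the printout at every step.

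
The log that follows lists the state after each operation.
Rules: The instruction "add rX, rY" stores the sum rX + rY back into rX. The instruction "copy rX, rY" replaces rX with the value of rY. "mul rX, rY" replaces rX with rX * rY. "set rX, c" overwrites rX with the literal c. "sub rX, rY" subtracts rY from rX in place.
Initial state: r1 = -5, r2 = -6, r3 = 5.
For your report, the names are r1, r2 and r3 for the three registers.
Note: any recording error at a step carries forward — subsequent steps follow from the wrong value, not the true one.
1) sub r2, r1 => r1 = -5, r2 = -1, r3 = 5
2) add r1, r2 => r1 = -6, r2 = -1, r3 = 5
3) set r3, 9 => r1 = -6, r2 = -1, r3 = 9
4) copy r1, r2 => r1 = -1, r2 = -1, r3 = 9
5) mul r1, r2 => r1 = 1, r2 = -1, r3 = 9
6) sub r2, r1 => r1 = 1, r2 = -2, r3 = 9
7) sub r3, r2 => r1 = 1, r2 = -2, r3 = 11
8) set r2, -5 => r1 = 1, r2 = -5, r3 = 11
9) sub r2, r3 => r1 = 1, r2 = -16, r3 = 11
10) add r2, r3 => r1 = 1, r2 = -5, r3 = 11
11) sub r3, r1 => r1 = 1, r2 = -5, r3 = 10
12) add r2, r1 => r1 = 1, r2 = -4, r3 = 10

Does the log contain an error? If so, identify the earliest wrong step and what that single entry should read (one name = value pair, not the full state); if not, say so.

no error

Step 1: r2 = -6 - -5 = -1 — in agreement.
Step 2: r1 = -5 + -1 = -6 — no discrepancy.
Step 3: r3 = 9 — agrees with the log.
Step 4: r1 = -1 — consistent with the log.
Step 5: r1 = -1 * -1 = 1 — checks out.
Step 6: r2 = -1 - 1 = -2 — agrees with the log.
Step 7: r3 = 9 - -2 = 11 — in agreement.
Step 8: r2 = -5 — verified.
Step 9: r2 = -5 - 11 = -16 — no discrepancy.
Step 10: r2 = -16 + 11 = -5 — checks out.
Step 11: r3 = 11 - 1 = 10 — agrees with the log.
Step 12: r2 = -5 + 1 = -4 — matches.
No step deviates from the rules.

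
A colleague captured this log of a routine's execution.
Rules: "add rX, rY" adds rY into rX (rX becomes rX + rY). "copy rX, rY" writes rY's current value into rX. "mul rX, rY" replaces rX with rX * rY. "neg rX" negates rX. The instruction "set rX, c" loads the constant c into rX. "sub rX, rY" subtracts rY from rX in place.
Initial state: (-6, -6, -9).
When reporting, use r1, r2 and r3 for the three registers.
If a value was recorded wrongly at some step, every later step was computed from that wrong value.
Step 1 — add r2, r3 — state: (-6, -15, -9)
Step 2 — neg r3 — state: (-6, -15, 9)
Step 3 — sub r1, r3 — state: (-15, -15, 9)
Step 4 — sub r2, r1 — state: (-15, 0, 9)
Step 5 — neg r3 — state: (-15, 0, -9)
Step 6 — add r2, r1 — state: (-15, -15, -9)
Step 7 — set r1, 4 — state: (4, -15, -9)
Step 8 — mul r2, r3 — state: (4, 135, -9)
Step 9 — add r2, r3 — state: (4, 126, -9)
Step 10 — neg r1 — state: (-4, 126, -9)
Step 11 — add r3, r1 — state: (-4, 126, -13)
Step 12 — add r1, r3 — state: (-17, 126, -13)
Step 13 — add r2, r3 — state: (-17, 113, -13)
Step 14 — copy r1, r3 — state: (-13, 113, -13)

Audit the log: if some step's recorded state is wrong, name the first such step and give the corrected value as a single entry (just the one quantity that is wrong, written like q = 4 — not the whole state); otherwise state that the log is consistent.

no error

Recomputing the run from the initial state:
step 1: r1 = -6, r2 = -15, r3 = -9
step 2: r1 = -6, r2 = -15, r3 = 9
step 3: r1 = -15, r2 = -15, r3 = 9
step 4: r1 = -15, r2 = 0, r3 = 9
step 5: r1 = -15, r2 = 0, r3 = -9
step 6: r1 = -15, r2 = -15, r3 = -9
step 7: r1 = 4, r2 = -15, r3 = -9
step 8: r1 = 4, r2 = 135, r3 = -9
step 9: r1 = 4, r2 = 126, r3 = -9
step 10: r1 = -4, r2 = 126, r3 = -9
step 11: r1 = -4, r2 = 126, r3 = -13
step 12: r1 = -17, r2 = 126, r3 = -13
step 13: r1 = -17, r2 = 113, r3 = -13
step 14: r1 = -13, r2 = 113, r3 = -13
This matches the log at every step.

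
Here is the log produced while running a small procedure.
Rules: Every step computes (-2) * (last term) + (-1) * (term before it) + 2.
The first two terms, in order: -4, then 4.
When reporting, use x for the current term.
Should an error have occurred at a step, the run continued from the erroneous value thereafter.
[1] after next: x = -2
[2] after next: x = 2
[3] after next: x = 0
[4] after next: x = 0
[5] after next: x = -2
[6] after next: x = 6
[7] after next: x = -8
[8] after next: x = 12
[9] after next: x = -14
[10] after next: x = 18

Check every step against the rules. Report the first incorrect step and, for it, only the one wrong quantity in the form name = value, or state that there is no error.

step 5, x = 2

1. x = -2*(4) + (-1)*(-4) + (2) = -2 (in agreement)
2. x = -2*(-2) + (-1)*(4) + (2) = 2 (no discrepancy)
3. x = -2*(2) + (-1)*(-2) + (2) = 0 (same as recorded)
4. x = -2*(0) + (-1)*(2) + (2) = 0 (checks out)
5. x = -2*(0) + (-1)*(0) + (2) = 2 (the entry is off here)
The earliest wrong entry is at step 5: it should read x = 2.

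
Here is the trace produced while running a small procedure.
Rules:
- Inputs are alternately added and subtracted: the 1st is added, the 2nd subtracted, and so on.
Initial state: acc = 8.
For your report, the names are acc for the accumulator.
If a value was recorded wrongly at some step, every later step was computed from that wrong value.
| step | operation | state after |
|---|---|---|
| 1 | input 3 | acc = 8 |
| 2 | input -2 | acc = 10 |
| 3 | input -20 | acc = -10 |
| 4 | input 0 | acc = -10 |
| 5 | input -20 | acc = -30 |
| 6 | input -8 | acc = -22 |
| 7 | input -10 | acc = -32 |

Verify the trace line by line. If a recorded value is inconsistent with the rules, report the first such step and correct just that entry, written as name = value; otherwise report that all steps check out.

step 1: acc = 8 + 3 = 11 -> a discrepancy with the trace
Conclusion: step 1 carries the first error; the entry should be acc = 11.

step 1, acc = 11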